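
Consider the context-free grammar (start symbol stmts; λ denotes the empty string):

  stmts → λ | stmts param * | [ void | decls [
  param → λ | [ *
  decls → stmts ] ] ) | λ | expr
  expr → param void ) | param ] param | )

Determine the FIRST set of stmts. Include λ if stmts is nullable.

stmts → λ contributes λ.
From stmts → stmts param *: stmts, param nullable, take FIRST(stmts) ∪ FIRST(param) ∪ {*} = { ), *, [, ], void }.
stmts → [ void contributes {[}.
From stmts → decls [: decls nullable, take FIRST(decls) ∪ {[} = { ), *, [, ], void }.
Union: FIRST(stmts) = { ), *, [, ], void, λ }.

{ ), *, [, ], void, λ }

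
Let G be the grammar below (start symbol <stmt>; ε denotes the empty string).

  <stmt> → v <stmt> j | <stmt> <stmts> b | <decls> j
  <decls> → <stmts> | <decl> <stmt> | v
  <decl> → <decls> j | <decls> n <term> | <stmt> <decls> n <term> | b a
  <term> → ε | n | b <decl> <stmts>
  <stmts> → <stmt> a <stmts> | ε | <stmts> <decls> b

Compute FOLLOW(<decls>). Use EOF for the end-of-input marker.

{ b, j, n }

In <stmt> → <decls> j: add FIRST(j) = { j }.
In <decl> → <decls> j: add FIRST(j) = { j }.
In <decl> → <decls> n <term>: add FIRST(n <term>) = { n }.
In <decl> → <stmt> <decls> n <term>: add FIRST(n <term>) = { n }.
In <stmts> → <stmts> <decls> b: add FIRST(b) = { b }.
Union: FOLLOW(<decls>) = { b, j, n }.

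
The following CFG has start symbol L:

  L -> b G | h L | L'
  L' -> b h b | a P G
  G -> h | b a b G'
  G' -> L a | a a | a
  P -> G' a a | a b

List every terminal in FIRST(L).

{ a, b, h }

L -> b G contributes {b}.
L -> h L contributes {h}.
From L -> L': add FIRST(L') = { a, b }.
Union: FIRST(L) = { a, b, h }.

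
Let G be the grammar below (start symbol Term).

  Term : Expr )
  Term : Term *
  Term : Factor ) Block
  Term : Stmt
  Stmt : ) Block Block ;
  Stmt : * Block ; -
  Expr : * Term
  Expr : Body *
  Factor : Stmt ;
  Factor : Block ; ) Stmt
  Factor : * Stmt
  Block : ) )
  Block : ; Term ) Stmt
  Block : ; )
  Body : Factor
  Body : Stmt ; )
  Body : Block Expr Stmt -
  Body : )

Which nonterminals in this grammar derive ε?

No nonterminal has an empty production or an RHS whose symbols are all nullable.

{ } (none)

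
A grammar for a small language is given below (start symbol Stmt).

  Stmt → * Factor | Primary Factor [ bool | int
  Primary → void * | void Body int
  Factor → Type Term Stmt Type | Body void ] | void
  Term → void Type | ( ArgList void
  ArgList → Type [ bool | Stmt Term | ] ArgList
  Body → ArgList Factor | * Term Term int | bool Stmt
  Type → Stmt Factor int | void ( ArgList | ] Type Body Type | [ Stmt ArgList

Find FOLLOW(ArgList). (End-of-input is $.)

{ $, (, *, [, ], bool, int, void }

In Term → ( ArgList void: add FIRST(void) = { void }.
In ArgList → ] ArgList: ArgList is at the end, add FOLLOW(ArgList) = { $, (, *, [, ], bool, int, void }.
In Body → ArgList Factor: add FIRST(Factor) = { *, [, ], bool, int, void }.
In Type → void ( ArgList: ArgList is at the end, add FOLLOW(Type) = { $, (, *, [, ], bool, int, void }.
In Type → [ Stmt ArgList: ArgList is at the end, add FOLLOW(Type) = { $, (, *, [, ], bool, int, void }.
Union: FOLLOW(ArgList) = { $, (, *, [, ], bool, int, void }.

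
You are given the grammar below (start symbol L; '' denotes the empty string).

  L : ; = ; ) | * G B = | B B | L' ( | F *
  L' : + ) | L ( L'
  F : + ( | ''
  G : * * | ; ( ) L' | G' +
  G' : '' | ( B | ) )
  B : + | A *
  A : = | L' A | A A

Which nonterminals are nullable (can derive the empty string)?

Directly nullable (have an ''-production): F, G'.
No other nonterminal has a production whose RHS symbols are all nullable.

{ F, G' }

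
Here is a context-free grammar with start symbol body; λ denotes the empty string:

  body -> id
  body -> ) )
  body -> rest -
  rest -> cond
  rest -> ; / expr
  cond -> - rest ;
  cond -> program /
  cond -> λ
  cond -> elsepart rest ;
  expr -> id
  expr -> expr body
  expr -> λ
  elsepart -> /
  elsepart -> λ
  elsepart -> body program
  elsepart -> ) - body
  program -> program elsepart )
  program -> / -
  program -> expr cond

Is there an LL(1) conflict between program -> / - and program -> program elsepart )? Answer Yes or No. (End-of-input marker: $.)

FIRST(/ -) = { / } and FIRST(program elsepart )) = { ), -, /, ;, id }.
Both contain /, so the two alternatives are not disjoint — LL(1) conflict.

Yes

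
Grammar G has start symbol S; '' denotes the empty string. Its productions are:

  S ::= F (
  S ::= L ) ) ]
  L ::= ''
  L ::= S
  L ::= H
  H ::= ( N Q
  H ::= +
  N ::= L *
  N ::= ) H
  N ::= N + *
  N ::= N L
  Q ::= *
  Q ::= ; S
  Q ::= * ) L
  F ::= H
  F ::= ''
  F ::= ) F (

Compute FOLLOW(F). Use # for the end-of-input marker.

In S ::= F (: add FIRST(() = { ( }.
In F ::= ) F (: add FIRST(() = { ( }.
Union: FOLLOW(F) = { ( }.

{ ( }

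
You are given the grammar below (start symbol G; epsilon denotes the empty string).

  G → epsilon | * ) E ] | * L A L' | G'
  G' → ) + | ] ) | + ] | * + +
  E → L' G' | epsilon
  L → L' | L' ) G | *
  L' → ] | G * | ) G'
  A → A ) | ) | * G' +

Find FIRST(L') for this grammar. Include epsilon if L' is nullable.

{ ), *, +, ] }

L' → ] contributes {]}.
From L' → G *: G nullable, take FIRST(G) ∪ {*} = { ), *, +, ] }.
L' → ) G' contributes {)}.
Union: FIRST(L') = { ), *, +, ] }.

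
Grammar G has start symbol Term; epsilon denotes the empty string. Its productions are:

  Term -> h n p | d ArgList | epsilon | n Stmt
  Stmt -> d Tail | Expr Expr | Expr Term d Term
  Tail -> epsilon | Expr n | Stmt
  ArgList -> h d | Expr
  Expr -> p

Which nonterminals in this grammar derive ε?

{ Tail, Term }

Directly nullable (have an epsilon-production): Term, Tail.
No other nonterminal has a production whose RHS symbols are all nullable.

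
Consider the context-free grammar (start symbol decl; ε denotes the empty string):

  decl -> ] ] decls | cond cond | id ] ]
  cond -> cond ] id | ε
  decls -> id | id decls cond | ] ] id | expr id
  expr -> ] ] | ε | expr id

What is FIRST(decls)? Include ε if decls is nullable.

{ ], id }

decls -> id contributes {id}.
decls -> id decls cond contributes {id}.
decls -> ] ] id contributes {]}.
From decls -> expr id: expr nullable, take FIRST(expr) ∪ {id} = { ], id }.
Union: FIRST(decls) = { ], id }.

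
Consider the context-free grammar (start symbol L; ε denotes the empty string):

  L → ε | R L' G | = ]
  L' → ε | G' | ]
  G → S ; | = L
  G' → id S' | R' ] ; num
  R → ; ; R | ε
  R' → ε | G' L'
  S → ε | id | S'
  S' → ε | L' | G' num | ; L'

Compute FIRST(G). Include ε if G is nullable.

{ ;, =, ], id }

From G → S ;: S nullable, take FIRST(S) ∪ {;} = { ;, ], id }.
G → = L contributes {=}.
Union: FIRST(G) = { ;, =, ], id }.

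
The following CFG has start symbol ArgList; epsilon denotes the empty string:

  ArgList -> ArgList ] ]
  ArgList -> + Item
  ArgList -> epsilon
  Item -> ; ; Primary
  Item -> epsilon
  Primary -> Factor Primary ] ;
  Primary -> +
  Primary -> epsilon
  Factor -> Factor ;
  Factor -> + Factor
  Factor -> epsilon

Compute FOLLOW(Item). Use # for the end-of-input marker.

{ #, ] }

In ArgList -> + Item: Item is at the end, add FOLLOW(ArgList) = { #, ] }.
Union: FOLLOW(Item) = { #, ] }.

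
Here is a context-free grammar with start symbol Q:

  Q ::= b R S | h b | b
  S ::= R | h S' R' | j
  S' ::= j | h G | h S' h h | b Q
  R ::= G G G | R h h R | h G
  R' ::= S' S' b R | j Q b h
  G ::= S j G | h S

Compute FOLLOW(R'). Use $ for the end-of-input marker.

{ $, b, h, j }

In S ::= h S' R': R' is at the end, add FOLLOW(S) = { $, b, h, j }.
Union: FOLLOW(R') = { $, b, h, j }.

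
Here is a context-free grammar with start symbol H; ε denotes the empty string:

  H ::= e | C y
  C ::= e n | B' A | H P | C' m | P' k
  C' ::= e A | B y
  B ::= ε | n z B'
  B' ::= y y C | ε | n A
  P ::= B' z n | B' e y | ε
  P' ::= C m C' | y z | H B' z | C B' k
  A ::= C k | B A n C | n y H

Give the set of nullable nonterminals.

{ B, B', P }

Directly nullable (have an ε-production): B, B', P.
No other nonterminal has a production whose RHS symbols are all nullable.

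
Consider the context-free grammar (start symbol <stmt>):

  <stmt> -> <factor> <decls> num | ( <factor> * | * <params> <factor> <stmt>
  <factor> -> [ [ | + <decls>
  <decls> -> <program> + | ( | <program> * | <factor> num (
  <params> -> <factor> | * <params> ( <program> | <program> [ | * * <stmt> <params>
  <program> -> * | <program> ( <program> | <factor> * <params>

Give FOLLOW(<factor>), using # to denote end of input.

{ (, *, +, [, num }

In <stmt> -> <factor> <decls> num: add FIRST(<decls> num) = { (, *, +, [ }.
In <stmt> -> ( <factor> *: add FIRST(*) = { * }.
In <stmt> -> * <params> <factor> <stmt>: add FIRST(<stmt>) = { (, *, +, [ }.
In <decls> -> <factor> num (: add FIRST(num () = { num }.
In <params> -> <factor>: <factor> is at the end, add FOLLOW(<params>) = { (, *, +, [ }.
In <program> -> <factor> * <params>: add FIRST(* <params>) = { * }.
Union: FOLLOW(<factor>) = { (, *, +, [, num }.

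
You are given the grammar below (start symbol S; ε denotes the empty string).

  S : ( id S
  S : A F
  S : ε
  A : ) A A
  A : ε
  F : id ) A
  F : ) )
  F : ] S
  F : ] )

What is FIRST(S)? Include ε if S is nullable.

{ (, ), ], id, ε }

S : ( id S contributes {(}.
From S : A F: A nullable, take FIRST(A) ∪ FIRST(F) = { ), ], id }.
S : ε contributes ε.
Union: FIRST(S) = { (, ), ], id, ε }.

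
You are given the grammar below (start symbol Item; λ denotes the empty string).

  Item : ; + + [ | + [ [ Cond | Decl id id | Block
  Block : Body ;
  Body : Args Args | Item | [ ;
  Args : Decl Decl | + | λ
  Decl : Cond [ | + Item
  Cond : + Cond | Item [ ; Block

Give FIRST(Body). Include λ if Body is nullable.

From Body : Args Args: Args, Args nullable, take FIRST(Args) ∪ FIRST(Args) = { +, ;, [ }; also λ since the whole RHS is nullable.
From Body : Item: add FIRST(Item) = { +, ;, [ }.
Body : [ ; contributes {[}.
Union: FIRST(Body) = { +, ;, [, λ }.

{ +, ;, [, λ }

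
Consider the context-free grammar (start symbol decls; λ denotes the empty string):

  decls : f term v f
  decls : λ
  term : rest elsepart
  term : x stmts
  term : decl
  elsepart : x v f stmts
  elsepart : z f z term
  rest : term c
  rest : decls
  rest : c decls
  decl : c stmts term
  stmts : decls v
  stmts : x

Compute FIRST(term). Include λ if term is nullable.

From term : rest elsepart: rest nullable, take FIRST(rest) ∪ FIRST(elsepart) = { c, f, x, z }.
term : x stmts contributes {x}.
From term : decl: add FIRST(decl) = { c }.
Union: FIRST(term) = { c, f, x, z }.

{ c, f, x, z }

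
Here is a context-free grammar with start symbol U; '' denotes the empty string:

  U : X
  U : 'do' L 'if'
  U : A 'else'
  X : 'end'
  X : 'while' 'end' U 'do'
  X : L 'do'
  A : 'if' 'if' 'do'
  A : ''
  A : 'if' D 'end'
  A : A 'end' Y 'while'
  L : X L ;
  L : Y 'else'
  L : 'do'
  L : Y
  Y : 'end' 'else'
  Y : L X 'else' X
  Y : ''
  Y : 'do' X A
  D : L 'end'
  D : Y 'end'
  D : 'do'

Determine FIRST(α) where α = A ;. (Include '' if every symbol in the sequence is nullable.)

Add FIRST(A)\{''} = { 'end', 'if' }; A is nullable, continue.
; is a terminal; add {;} and stop.

{ 'end', 'if', ; }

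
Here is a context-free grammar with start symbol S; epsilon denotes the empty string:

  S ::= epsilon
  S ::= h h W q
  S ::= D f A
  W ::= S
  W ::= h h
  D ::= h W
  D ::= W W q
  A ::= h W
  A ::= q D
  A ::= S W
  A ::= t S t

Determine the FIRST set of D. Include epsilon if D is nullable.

{ h, q }

D ::= h W contributes {h}.
From D ::= W W q: W, W nullable, take FIRST(W) ∪ FIRST(W) ∪ {q} = { h, q }.
Union: FIRST(D) = { h, q }.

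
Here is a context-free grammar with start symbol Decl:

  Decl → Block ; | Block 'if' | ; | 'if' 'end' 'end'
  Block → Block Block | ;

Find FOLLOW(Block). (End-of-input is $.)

In Decl → Block ;: add FIRST(;) = { ; }.
In Decl → Block 'if': add FIRST('if') = { 'if' }.
In Block → Block Block: add FIRST(Block) = { ; }.
In Block → Block Block: Block is at the end, add FOLLOW(Block) = { 'if', ; }.
Union: FOLLOW(Block) = { 'if', ; }.

{ 'if', ; }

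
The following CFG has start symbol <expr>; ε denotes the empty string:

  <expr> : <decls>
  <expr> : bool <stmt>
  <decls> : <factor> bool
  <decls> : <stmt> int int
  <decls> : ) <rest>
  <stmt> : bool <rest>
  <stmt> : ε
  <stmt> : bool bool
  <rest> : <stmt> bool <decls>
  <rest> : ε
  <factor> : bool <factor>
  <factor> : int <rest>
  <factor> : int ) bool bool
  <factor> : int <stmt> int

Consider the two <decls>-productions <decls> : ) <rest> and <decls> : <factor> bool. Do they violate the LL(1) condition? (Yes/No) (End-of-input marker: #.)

No

FIRST() <rest>) = { ) } and FIRST(<factor> bool) = { bool, int }.
The FIRST sets are disjoint and neither alternative is nullable — no conflict.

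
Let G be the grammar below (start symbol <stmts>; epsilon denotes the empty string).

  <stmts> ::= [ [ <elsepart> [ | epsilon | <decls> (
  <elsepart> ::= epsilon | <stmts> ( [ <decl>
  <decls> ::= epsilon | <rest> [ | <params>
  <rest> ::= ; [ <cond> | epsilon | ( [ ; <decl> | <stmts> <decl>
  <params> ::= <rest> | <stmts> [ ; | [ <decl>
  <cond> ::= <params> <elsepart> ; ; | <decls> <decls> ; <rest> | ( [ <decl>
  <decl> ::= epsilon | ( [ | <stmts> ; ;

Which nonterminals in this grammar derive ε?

{ <decl>, <decls>, <elsepart>, <params>, <rest>, <stmts> }

Directly nullable (have an epsilon-production): <stmts>, <elsepart>, <decls>, <rest>, <decl>.
<params> ::= <rest> with every symbol nullable, so <params> is nullable.
No other nonterminal has a production whose RHS symbols are all nullable.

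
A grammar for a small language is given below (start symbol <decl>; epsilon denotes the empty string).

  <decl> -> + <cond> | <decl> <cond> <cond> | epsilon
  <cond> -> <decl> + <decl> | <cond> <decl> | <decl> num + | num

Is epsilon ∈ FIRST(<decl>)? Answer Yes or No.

<decl> has an epsilon-production, so <decl> ⇒ epsilon.

Yes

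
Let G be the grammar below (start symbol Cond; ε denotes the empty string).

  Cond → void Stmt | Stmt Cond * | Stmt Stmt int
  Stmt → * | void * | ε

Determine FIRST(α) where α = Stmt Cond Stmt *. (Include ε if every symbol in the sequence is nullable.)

Add FIRST(Stmt)\{ε} = { *, void }; Stmt is nullable, continue.
Add FIRST(Cond) = { *, int, void }; Cond is not nullable, stop.

{ *, int, void }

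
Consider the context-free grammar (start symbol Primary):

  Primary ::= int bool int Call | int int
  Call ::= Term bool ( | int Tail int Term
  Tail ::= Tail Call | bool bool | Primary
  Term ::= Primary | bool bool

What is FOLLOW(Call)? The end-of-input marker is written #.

In Primary ::= int bool int Call: Call is at the end, add FOLLOW(Primary) = { #, bool, int }.
In Tail ::= Tail Call: Call is at the end, add FOLLOW(Tail) = { bool, int }.
Union: FOLLOW(Call) = { #, bool, int }.

{ #, bool, int }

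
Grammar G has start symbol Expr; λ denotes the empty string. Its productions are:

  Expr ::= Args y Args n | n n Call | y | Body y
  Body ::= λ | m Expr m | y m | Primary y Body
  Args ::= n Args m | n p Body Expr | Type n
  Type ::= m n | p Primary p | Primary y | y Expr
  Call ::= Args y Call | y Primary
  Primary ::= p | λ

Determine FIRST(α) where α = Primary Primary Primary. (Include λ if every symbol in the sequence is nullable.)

{ p, λ }

Add FIRST(Primary)\{λ} = { p }; Primary is nullable, continue.
Add FIRST(Primary)\{λ} = { p }; Primary is nullable, continue.
Add FIRST(Primary)\{λ} = { p }; Primary is nullable, continue.
Every symbol is nullable, so include λ.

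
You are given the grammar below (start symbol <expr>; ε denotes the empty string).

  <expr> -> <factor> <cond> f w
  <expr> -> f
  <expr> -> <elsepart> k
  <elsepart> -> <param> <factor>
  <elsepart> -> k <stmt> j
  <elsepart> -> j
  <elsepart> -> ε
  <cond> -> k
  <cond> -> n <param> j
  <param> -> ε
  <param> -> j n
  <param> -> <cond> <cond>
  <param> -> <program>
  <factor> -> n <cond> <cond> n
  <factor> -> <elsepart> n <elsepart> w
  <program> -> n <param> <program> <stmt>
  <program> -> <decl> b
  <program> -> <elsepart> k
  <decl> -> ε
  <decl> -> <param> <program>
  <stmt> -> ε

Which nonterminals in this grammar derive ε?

Directly nullable (have an ε-production): <elsepart>, <param>, <decl>, <stmt>.
No other nonterminal has a production whose RHS symbols are all nullable.

{ <decl>, <elsepart>, <param>, <stmt> }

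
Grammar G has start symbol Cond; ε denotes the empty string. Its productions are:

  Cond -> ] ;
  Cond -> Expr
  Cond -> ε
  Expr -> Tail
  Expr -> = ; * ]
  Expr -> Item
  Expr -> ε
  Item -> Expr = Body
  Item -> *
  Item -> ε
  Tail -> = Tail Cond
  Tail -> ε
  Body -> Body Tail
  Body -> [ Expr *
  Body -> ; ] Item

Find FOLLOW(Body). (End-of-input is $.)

In Item -> Expr = Body: Body is at the end, add FOLLOW(Item) = { $, *, =, ] }.
In Body -> Body Tail: add FIRST(Tail)\{ε} = { = }.
  Since Tail is nullable, also add FOLLOW(Body) = { $, *, =, ] }.
Union: FOLLOW(Body) = { $, *, =, ] }.

{ $, *, =, ] }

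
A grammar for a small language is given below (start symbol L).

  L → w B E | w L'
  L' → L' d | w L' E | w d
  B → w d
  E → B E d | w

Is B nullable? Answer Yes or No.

No nonterminal in this grammar is nullable.
No production of B has an RHS whose symbols are all nullable, so B is not nullable.

No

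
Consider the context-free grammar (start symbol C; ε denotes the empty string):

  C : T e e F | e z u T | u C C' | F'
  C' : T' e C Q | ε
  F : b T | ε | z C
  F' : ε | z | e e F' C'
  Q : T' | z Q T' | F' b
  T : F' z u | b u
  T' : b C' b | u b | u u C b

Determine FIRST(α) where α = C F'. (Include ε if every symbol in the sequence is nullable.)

Add FIRST(C)\{ε} = { b, e, u, z }; C is nullable, continue.
Add FIRST(F')\{ε} = { e, z }; F' is nullable, continue.
Every symbol is nullable, so include ε.

{ b, e, u, z, ε }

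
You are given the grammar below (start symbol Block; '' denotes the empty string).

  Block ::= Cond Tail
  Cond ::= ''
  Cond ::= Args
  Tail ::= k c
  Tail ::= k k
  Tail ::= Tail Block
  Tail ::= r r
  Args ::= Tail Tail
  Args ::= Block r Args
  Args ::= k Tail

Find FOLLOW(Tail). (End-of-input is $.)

In Block ::= Cond Tail: Tail is at the end, add FOLLOW(Block) = { $, k, r }.
In Tail ::= Tail Block: add FIRST(Block) = { k, r }.
In Args ::= Tail Tail: add FIRST(Tail) = { k, r }.
In Args ::= Tail Tail: Tail is at the end, add FOLLOW(Args) = { k, r }.
In Args ::= k Tail: Tail is at the end, add FOLLOW(Args) = { k, r }.
Union: FOLLOW(Tail) = { $, k, r }.

{ $, k, r }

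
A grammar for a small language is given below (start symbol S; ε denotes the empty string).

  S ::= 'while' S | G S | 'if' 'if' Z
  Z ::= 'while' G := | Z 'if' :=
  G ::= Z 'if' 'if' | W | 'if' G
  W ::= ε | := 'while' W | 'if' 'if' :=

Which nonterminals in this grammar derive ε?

Directly nullable (have an ε-production): W.
G ::= W with every symbol nullable, so G is nullable.
No other nonterminal has a production whose RHS symbols are all nullable.

{ G, W }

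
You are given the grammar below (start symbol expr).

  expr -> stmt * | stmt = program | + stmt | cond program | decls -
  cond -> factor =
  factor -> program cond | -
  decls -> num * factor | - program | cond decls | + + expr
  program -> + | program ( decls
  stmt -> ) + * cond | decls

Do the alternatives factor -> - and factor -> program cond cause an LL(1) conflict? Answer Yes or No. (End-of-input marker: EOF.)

FIRST(-) = { - } and FIRST(program cond) = { + }.
The FIRST sets are disjoint and neither alternative is nullable — no conflict.

No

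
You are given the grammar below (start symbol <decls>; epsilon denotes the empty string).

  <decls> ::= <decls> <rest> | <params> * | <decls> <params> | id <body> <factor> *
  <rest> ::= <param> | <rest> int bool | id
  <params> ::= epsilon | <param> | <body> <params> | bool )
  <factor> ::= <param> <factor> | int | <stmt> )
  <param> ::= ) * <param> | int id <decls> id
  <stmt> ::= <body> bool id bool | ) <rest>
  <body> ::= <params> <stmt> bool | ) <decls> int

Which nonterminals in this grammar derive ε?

{ <params> }

Directly nullable (have an epsilon-production): <params>.
No other nonterminal has a production whose RHS symbols are all nullable.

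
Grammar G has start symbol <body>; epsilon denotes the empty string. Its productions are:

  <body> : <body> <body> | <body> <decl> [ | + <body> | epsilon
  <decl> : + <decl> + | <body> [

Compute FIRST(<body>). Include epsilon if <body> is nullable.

{ +, [, epsilon }

From <body> : <body> <body>: <body>, <body> nullable, take FIRST(<body>) ∪ FIRST(<body>) = { +, [ }; also epsilon since the whole RHS is nullable.
From <body> : <body> <decl> [: <body> nullable, take FIRST(<body>) ∪ FIRST(<decl>) = { +, [ }.
<body> : + <body> contributes {+}.
<body> : epsilon contributes epsilon.
Union: FIRST(<body>) = { +, [, epsilon }.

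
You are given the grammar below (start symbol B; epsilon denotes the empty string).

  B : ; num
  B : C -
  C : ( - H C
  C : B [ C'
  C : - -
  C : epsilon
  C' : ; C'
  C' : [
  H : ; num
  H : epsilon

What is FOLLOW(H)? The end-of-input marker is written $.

In C : ( - H C: add FIRST(C)\{epsilon} = { (, -, ; }.
  Since C is nullable, also add FOLLOW(C) = { - }.
Union: FOLLOW(H) = { (, -, ; }.

{ (, -, ; }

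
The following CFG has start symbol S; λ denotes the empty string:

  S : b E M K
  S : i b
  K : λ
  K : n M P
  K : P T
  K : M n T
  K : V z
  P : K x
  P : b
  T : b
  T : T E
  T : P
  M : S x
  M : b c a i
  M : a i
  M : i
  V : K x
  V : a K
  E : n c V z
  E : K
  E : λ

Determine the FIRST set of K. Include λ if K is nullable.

{ a, b, i, n, x, λ }

K : λ contributes λ.
K : n M P contributes {n}.
From K : P T: add FIRST(P) = { a, b, i, n, x }.
From K : M n T: add FIRST(M) = { a, b, i }.
From K : V z: add FIRST(V) = { a, b, i, n, x }.
Union: FIRST(K) = { a, b, i, n, x, λ }.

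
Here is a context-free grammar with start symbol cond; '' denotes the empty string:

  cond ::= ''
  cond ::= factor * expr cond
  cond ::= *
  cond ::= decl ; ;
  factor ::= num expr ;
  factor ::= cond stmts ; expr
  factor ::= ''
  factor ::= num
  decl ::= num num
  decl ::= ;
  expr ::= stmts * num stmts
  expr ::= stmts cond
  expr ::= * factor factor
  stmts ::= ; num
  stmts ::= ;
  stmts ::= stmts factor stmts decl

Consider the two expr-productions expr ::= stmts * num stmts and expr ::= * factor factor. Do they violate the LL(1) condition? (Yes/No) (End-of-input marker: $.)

FIRST(stmts * num stmts) = { ; } and FIRST(* factor factor) = { * }.
The FIRST sets are disjoint and neither alternative is nullable — no conflict.

No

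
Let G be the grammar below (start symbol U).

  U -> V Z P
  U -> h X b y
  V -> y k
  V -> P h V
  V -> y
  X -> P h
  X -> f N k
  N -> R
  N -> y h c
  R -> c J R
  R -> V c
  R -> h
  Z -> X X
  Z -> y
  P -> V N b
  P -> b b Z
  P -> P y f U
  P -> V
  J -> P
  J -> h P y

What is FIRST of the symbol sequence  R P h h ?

{ b, c, h, y }

Add FIRST(R) = { b, c, h, y }; R is not nullable, stop.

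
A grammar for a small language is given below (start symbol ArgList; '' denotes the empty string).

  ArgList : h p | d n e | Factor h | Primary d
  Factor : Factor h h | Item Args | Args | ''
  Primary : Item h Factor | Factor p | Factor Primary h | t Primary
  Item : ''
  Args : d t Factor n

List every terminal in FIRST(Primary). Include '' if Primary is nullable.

{ d, h, p, t }

From Primary : Item h Factor: Item nullable, take FIRST(Item) ∪ {h} = { h }.
From Primary : Factor p: Factor nullable, take FIRST(Factor) ∪ {p} = { d, h, p }.
From Primary : Factor Primary h: Factor nullable, take FIRST(Factor) ∪ FIRST(Primary) = { d, h, p, t }.
Primary : t Primary contributes {t}.
Union: FIRST(Primary) = { d, h, p, t }.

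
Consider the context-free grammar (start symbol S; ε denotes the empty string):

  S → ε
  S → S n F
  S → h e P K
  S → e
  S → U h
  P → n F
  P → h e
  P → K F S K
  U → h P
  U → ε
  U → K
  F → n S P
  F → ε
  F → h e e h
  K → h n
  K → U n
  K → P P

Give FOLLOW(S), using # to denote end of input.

S is the start symbol, so # ∈ FOLLOW(S).
In S → S n F: add FIRST(n F) = { n }.
In P → K F S K: add FIRST(K) = { h, n }.
In F → n S P: add FIRST(P) = { h, n }.
Union: FOLLOW(S) = { #, h, n }.

{ #, h, n }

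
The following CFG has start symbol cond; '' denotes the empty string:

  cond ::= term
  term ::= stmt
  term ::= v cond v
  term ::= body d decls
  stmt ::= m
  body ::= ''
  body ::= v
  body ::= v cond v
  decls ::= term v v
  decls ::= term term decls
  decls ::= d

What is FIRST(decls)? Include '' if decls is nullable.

{ d, m, v }

From decls ::= term v v: add FIRST(term) = { d, m, v }.
From decls ::= term term decls: add FIRST(term) = { d, m, v }.
decls ::= d contributes {d}.
Union: FIRST(decls) = { d, m, v }.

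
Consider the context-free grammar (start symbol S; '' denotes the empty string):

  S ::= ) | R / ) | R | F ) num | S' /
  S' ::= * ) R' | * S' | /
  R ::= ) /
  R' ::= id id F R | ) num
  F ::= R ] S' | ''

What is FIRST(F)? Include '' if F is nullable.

From F ::= R ] S': add FIRST(R) = { ) }.
F ::= '' contributes ''.
Union: FIRST(F) = { ), '' }.

{ ), '' }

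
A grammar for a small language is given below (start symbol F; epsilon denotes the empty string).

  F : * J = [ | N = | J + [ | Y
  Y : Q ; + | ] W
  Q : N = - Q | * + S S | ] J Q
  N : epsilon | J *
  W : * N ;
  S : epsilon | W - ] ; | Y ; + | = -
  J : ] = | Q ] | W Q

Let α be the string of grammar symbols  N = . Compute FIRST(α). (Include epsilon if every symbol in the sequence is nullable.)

Add FIRST(N)\{epsilon} = { *, =, ] }; N is nullable, continue.
= is a terminal; add {=} and stop.

{ *, =, ] }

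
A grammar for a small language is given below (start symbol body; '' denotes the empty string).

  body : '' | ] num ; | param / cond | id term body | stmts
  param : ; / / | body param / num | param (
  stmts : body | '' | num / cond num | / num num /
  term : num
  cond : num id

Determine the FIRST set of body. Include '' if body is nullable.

{ /, ;, ], id, num, '' }

body : '' contributes ''.
body : ] num ; contributes {]}.
From body : param / cond: add FIRST(param) = { /, ;, ], id, num }.
body : id term body contributes {id}.
From body : stmts: add FIRST(stmts) = { /, ;, ], id, num, '' } (including '' since stmts is nullable).
Union: FIRST(body) = { /, ;, ], id, num, '' }.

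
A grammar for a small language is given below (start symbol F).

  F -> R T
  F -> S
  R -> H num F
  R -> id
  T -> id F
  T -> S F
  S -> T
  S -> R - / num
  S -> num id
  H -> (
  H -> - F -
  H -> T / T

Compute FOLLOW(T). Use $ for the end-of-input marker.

{ $, (, -, /, id, num }

In F -> R T: T is at the end, add FOLLOW(F) = { $, (, -, /, id, num }.
In S -> T: T is at the end, add FOLLOW(S) = { $, (, -, /, id, num }.
In H -> T / T: add FIRST(/ T) = { / }.
In H -> T / T: T is at the end, add FOLLOW(H) = { num }.
Union: FOLLOW(T) = { $, (, -, /, id, num }.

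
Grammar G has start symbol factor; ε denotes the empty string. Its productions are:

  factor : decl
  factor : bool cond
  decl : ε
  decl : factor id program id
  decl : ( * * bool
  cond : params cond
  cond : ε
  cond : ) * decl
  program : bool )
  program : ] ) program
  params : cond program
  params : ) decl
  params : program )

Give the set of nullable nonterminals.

{ cond, decl, factor }

Directly nullable (have an ε-production): decl, cond.
factor : decl with every symbol nullable, so factor is nullable.
No other nonterminal has a production whose RHS symbols are all nullable.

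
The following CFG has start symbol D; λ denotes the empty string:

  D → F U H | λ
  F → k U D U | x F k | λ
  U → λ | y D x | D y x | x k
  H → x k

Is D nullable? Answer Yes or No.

D has an λ-production, so D ⇒ λ.

Yes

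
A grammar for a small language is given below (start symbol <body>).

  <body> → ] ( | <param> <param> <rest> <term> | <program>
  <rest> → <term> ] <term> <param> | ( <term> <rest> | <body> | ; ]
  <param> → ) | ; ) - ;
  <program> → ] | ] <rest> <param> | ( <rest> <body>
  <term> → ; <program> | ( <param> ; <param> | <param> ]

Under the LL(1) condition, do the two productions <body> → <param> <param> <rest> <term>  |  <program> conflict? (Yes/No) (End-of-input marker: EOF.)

No

FIRST(<param> <param> <rest> <term>) = { ), ; } and FIRST(<program>) = { (, ] }.
The FIRST sets are disjoint and neither alternative is nullable — no conflict.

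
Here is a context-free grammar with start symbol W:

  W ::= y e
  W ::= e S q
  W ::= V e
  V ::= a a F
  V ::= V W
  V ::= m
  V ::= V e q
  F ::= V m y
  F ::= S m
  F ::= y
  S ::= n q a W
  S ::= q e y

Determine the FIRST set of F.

From F ::= V m y: add FIRST(V) = { a, m }.
From F ::= S m: add FIRST(S) = { n, q }.
F ::= y contributes {y}.
Union: FIRST(F) = { a, m, n, q, y }.

{ a, m, n, q, y }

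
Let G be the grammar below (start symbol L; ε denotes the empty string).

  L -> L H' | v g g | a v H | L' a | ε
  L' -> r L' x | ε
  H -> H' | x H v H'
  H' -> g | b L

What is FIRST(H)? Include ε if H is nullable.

From H -> H': add FIRST(H') = { b, g }.
H -> x H v H' contributes {x}.
Union: FIRST(H) = { b, g, x }.

{ b, g, x }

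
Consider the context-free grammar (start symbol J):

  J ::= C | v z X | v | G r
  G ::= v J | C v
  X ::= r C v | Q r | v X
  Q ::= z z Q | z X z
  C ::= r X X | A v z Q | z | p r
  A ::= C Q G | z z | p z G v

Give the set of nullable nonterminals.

No nonterminal has an empty production or an RHS whose symbols are all nullable.

{ } (none)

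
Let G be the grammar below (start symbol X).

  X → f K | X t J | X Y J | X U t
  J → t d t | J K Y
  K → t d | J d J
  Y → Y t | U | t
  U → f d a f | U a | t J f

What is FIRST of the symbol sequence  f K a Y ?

f is a terminal; add {f} and stop.

{ f }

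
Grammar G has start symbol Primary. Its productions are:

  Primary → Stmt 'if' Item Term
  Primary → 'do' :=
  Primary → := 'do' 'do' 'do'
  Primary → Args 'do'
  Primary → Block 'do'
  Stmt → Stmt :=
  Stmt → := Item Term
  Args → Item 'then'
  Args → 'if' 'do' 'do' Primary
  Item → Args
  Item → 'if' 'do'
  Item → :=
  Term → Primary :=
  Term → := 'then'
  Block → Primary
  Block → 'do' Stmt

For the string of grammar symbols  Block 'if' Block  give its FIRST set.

Add FIRST(Block) = { 'do', 'if', := }; Block is not nullable, stop.

{ 'do', 'if', := }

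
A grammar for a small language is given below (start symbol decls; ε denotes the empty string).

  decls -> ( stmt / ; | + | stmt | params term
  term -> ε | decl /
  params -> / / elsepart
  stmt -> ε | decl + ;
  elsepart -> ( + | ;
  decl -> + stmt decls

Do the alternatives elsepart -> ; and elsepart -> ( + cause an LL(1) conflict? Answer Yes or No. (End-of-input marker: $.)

No

FIRST(;) = { ; } and FIRST(( +) = { ( }.
The FIRST sets are disjoint and neither alternative is nullable — no conflict.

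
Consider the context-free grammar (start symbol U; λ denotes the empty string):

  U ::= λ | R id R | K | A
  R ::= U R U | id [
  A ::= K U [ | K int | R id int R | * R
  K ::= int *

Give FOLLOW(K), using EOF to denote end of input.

In U ::= K: K is at the end, add FOLLOW(U) = { EOF, *, [, id, int }.
In A ::= K U [: add FIRST(U [) = { *, [, id, int }.
In A ::= K int: add FIRST(int) = { int }.
Union: FOLLOW(K) = { EOF, *, [, id, int }.

{ EOF, *, [, id, int }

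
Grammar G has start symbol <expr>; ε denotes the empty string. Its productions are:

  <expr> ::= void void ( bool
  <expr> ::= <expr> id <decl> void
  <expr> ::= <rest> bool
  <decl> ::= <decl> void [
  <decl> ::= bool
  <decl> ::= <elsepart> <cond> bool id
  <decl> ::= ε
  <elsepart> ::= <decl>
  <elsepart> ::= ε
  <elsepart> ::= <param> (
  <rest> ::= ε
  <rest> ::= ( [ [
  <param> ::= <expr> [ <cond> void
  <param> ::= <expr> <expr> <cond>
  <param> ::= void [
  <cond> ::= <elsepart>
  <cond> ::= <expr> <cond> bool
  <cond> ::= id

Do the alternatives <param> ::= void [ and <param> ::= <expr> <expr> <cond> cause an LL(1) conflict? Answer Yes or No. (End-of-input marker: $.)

FIRST(void [) = { void } and FIRST(<expr> <expr> <cond>) = { (, bool, void }.
Both contain void, so the two alternatives are not disjoint — LL(1) conflict.

Yes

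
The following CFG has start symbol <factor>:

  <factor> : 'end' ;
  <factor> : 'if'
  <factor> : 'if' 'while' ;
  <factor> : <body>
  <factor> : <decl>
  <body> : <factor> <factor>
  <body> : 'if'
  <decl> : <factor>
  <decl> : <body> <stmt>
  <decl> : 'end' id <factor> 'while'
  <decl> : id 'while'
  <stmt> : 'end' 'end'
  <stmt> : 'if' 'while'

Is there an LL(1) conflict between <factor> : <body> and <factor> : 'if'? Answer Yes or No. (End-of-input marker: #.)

Yes

FIRST(<body>) = { 'end', 'if', id } and FIRST('if') = { 'if' }.
Both contain 'if', so the two alternatives are not disjoint — LL(1) conflict.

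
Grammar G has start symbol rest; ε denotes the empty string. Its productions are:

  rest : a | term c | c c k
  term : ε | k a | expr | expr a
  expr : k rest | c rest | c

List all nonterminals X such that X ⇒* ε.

Directly nullable (have an ε-production): term.
No other nonterminal has a production whose RHS symbols are all nullable.

{ term }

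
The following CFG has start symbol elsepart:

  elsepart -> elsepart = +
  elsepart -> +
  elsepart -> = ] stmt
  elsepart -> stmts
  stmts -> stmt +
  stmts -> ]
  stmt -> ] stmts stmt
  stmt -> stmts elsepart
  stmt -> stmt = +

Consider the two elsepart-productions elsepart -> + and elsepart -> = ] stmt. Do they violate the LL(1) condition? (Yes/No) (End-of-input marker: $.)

FIRST(+) = { + } and FIRST(= ] stmt) = { = }.
The FIRST sets are disjoint and neither alternative is nullable — no conflict.

No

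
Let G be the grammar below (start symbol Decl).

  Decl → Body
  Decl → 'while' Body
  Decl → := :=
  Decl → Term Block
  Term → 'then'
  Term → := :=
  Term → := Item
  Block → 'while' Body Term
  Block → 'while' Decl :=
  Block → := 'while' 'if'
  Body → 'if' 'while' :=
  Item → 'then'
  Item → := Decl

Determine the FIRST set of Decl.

{ 'if', 'then', 'while', := }

From Decl → Body: add FIRST(Body) = { 'if' }.
Decl → 'while' Body contributes {'while'}.
Decl → := := contributes {:=}.
From Decl → Term Block: add FIRST(Term) = { 'then', := }.
Union: FIRST(Decl) = { 'if', 'then', 'while', := }.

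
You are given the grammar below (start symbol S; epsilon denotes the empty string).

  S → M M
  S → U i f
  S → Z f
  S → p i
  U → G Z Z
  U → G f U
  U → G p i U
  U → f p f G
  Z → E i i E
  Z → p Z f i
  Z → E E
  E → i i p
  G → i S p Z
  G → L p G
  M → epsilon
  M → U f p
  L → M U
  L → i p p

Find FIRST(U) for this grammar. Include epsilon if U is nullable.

{ f, i }

From U → G Z Z: add FIRST(G) = { f, i }.
From U → G f U: add FIRST(G) = { f, i }.
From U → G p i U: add FIRST(G) = { f, i }.
U → f p f G contributes {f}.
Union: FIRST(U) = { f, i }.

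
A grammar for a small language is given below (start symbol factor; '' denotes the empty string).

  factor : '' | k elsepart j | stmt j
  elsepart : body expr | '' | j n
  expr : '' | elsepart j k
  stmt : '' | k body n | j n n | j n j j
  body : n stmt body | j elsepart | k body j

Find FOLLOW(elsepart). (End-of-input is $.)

{ j, k, n }

In factor : k elsepart j: add FIRST(j) = { j }.
In expr : elsepart j k: add FIRST(j k) = { j }.
In body : j elsepart: elsepart is at the end, add FOLLOW(body) = { j, k, n }.
Union: FOLLOW(elsepart) = { j, k, n }.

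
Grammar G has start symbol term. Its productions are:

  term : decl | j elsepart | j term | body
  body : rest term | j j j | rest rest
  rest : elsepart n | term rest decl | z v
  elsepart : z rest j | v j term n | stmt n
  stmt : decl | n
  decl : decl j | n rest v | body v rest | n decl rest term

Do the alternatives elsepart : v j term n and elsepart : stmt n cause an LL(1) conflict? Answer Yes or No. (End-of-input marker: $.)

FIRST(v j term n) = { v } and FIRST(stmt n) = { j, n, v, z }.
Both contain v, so the two alternatives are not disjoint — LL(1) conflict.

Yes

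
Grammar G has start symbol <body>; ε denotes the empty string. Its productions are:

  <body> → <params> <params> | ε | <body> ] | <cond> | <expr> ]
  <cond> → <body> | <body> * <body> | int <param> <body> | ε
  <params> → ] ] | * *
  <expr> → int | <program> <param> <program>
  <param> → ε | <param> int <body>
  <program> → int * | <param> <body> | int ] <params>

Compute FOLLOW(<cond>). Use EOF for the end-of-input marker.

{ EOF, *, ], int }

In <body> → <cond>: <cond> is at the end, add FOLLOW(<body>) = { EOF, *, ], int }.
Union: FOLLOW(<cond>) = { EOF, *, ], int }.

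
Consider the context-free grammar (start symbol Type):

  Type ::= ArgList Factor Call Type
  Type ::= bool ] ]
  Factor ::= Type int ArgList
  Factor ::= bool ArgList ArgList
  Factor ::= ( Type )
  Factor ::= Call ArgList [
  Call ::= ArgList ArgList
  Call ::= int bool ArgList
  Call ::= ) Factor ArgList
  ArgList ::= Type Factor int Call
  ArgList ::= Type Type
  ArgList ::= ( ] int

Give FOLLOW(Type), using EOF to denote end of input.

{ EOF, (, ), [, bool, int }

Type is the start symbol, so EOF ∈ FOLLOW(Type).
In Type ::= ArgList Factor Call Type: Type is at the end, add FOLLOW(Type) = { EOF, (, ), [, bool, int }.
In Factor ::= Type int ArgList: add FIRST(int ArgList) = { int }.
In Factor ::= ( Type ): add FIRST()) = { ) }.
In ArgList ::= Type Factor int Call: add FIRST(Factor int Call) = { (, ), bool, int }.
In ArgList ::= Type Type: add FIRST(Type) = { (, bool }.
In ArgList ::= Type Type: Type is at the end, add FOLLOW(ArgList) = { (, ), [, bool, int }.
Union: FOLLOW(Type) = { EOF, (, ), [, bool, int }.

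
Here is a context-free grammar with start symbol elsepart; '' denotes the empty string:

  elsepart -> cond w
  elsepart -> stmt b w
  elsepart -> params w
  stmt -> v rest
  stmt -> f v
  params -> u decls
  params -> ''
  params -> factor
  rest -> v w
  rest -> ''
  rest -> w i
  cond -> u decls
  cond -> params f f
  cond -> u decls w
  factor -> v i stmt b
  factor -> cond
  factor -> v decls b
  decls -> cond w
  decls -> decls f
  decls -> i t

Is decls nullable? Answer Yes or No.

No

Nullable nonterminals: params, rest.
No production of decls has an RHS whose symbols are all nullable, so decls is not nullable.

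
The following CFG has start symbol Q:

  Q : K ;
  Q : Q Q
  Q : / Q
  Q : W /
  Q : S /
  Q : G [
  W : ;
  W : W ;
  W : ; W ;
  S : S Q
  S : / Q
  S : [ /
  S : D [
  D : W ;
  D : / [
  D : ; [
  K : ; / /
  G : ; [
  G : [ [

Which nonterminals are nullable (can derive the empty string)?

{ } (none)

No nonterminal has an empty production or an RHS whose symbols are all nullable.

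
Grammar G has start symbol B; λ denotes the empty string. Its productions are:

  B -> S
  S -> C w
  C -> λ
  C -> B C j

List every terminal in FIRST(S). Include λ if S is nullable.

{ w }

From S -> C w: C nullable, take FIRST(C) ∪ {w} = { w }.
Union: FIRST(S) = { w }.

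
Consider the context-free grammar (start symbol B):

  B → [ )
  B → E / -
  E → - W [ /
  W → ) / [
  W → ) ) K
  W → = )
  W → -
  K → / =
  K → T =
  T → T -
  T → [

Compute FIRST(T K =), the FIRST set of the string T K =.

{ [ }

Add FIRST(T) = { [ }; T is not nullable, stop.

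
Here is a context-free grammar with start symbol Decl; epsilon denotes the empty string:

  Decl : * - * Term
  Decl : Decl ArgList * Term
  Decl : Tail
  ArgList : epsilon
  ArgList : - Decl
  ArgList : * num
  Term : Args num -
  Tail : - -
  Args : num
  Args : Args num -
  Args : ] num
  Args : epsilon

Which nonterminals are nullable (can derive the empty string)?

{ ArgList, Args }

Directly nullable (have an epsilon-production): ArgList, Args.
No other nonterminal has a production whose RHS symbols are all nullable.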